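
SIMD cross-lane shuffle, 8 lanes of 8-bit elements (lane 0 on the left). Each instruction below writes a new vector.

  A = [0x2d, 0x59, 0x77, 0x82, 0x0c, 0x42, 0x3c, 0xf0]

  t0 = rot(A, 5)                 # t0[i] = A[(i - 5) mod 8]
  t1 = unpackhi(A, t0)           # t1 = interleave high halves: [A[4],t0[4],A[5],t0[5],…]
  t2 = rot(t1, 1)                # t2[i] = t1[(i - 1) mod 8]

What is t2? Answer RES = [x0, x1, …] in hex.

t0 = [0x82, 0x0c, 0x42, 0x3c, 0xf0, 0x2d, 0x59, 0x77]
t1 = [0x0c, 0xf0, 0x42, 0x2d, 0x3c, 0x59, 0xf0, 0x77]
t2 = [0x77, 0x0c, 0xf0, 0x42, 0x2d, 0x3c, 0x59, 0xf0]

RES = [0x77, 0x0c, 0xf0, 0x42, 0x2d, 0x3c, 0x59, 0xf0]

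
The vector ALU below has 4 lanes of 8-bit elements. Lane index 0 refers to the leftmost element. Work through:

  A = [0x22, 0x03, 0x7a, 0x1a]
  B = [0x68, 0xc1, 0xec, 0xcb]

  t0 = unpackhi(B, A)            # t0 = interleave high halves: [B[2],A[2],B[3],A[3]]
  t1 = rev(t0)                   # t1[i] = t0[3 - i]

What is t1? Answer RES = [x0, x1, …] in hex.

RES = [0x1a, 0xcb, 0x7a, 0xec]

  t0: ec 7a cb 1a
  t1: 1a cb 7a ec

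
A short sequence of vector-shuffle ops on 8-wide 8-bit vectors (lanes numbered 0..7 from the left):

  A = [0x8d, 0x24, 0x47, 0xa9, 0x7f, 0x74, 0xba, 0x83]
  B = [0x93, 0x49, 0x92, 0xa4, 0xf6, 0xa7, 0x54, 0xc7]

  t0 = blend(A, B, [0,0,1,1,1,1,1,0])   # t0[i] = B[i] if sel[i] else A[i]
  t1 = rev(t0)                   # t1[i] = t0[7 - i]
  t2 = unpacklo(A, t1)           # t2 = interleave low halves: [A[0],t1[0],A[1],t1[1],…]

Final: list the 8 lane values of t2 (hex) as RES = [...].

RES = [ 0x8d  0x83  0x24  0x54  0x47  0xa7  0xa9  0xf6 ]

  t0: 8d 24 92 a4 f6 a7 54 83
  t1: 83 54 a7 f6 a4 92 24 8d
  t2: 8d 83 24 54 47 a7 a9 f6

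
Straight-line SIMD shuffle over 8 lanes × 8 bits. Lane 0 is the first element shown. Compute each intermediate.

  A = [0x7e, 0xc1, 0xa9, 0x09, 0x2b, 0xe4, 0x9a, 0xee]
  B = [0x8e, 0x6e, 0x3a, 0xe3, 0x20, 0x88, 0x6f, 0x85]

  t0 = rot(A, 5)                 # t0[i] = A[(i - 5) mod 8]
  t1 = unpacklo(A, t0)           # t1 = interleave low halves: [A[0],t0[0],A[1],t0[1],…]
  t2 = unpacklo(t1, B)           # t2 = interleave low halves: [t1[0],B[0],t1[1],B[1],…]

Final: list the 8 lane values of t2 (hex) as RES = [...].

RES = [0x7e, 0x8e, 0x09, 0x6e, 0xc1, 0x3a, 0x2b, 0xe3]

t0 = [0x09, 0x2b, 0xe4, 0x9a, 0xee, 0x7e, 0xc1, 0xa9]
t1 = [0x7e, 0x09, 0xc1, 0x2b, 0xa9, 0xe4, 0x09, 0x9a]
t2 = [0x7e, 0x8e, 0x09, 0x6e, 0xc1, 0x3a, 0x2b, 0xe3]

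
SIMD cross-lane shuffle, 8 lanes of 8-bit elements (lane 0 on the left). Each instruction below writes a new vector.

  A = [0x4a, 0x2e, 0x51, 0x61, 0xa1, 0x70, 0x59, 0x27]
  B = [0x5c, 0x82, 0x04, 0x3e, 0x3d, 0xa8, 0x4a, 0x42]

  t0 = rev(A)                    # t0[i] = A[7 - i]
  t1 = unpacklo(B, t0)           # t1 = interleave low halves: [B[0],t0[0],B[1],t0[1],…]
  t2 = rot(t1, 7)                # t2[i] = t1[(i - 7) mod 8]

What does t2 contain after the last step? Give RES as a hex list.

RES = [0x27, 0x82, 0x59, 0x04, 0x70, 0x3e, 0xa1, 0x5c]

  t0: 27 59 70 a1 61 51 2e 4a
  t1: 5c 27 82 59 04 70 3e a1
  t2: 27 82 59 04 70 3e a1 5c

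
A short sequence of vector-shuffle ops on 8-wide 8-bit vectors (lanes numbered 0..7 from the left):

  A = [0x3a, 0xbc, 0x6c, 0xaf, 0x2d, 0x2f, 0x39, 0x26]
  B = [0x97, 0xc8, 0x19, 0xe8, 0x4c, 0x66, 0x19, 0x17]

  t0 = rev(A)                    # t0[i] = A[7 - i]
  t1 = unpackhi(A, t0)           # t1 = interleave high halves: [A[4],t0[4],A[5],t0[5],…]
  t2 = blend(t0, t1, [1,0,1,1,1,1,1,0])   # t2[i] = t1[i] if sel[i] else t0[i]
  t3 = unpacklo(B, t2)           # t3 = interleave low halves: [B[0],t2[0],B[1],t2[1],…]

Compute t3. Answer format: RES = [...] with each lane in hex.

RES = [0x97, 0x2d, 0xc8, 0x39, 0x19, 0x2f, 0xe8, 0x6c]

→ t0 |26|39|2f|2d|af|6c|bc|3a|
→ t1 |2d|af|2f|6c|39|bc|26|3a|
→ t2 |2d|39|2f|6c|39|bc|26|3a|
→ t3 |97|2d|c8|39|19|2f|e8|6c|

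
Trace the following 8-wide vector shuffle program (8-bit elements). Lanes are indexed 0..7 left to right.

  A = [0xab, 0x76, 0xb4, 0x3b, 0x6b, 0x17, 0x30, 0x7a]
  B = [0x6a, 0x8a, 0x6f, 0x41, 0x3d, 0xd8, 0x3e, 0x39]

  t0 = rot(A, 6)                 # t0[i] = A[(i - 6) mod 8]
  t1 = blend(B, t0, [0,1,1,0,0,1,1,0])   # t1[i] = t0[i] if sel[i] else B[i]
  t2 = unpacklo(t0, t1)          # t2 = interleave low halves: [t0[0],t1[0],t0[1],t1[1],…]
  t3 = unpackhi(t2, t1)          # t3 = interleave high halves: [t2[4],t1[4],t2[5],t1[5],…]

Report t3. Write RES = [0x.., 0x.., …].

RES = [ 0x6b  0x3d  0x6b  0x7a  0x17  0xab  0x41  0x39 ]

  t0: b4 3b 6b 17 30 7a ab 76
  t1: 6a 3b 6b 41 3d 7a ab 39
  t2: b4 6a 3b 3b 6b 6b 17 41
  t3: 6b 3d 6b 7a 17 ab 41 39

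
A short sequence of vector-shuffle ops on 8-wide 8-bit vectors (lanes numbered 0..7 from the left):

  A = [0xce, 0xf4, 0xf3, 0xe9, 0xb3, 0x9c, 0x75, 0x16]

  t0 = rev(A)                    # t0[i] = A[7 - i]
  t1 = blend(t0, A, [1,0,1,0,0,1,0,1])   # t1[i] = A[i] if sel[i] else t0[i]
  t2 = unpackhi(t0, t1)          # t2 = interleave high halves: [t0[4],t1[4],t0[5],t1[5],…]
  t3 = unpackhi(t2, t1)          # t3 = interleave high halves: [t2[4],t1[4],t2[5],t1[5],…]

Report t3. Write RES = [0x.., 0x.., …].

  t0: 16 75 9c b3 e9 f3 f4 ce
  t1: ce 75 f3 b3 e9 9c f4 16
  t2: e9 e9 f3 9c f4 f4 ce 16
  t3: f4 e9 f4 9c ce f4 16 16

RES = [0xf4, 0xe9, 0xf4, 0x9c, 0xce, 0xf4, 0x16, 0x16]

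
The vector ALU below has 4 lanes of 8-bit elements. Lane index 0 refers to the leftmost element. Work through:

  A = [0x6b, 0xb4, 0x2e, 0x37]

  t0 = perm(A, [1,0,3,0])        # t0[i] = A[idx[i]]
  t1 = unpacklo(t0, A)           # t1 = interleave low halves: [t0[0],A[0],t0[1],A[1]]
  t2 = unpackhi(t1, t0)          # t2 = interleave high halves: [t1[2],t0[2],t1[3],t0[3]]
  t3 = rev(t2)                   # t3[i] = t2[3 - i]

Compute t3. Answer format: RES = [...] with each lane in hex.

RES = [ 0x6b  0xb4  0x37  0x6b ]

→ t0 |b4|6b|37|6b|
→ t1 |b4|6b|6b|b4|
→ t2 |6b|37|b4|6b|
→ t3 |6b|b4|37|6b|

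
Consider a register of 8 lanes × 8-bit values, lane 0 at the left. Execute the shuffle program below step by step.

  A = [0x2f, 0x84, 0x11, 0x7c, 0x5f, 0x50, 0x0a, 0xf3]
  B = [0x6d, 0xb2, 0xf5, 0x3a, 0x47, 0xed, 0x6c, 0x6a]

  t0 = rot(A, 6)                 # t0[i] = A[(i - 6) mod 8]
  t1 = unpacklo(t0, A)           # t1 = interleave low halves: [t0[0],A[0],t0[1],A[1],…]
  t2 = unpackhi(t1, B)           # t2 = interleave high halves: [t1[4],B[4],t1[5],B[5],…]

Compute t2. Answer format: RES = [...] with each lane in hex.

→ t0 |11|7c|5f|50|0a|f3|2f|84|
→ t1 |11|2f|7c|84|5f|11|50|7c|
→ t2 |5f|47|11|ed|50|6c|7c|6a|

RES = [ 0x5f  0x47  0x11  0xed  0x50  0x6c  0x7c  0x6a ]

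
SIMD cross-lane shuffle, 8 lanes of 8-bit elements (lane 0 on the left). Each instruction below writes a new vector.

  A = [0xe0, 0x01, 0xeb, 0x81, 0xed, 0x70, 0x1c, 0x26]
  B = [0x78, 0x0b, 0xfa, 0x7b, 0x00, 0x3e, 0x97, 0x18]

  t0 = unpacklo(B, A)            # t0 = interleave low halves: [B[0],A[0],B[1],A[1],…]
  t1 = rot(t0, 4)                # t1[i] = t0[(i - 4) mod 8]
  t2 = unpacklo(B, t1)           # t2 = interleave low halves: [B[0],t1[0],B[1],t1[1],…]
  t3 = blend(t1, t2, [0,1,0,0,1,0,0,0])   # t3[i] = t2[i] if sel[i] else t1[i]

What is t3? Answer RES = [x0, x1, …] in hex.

t0 = [0x78, 0xe0, 0x0b, 0x01, 0xfa, 0xeb, 0x7b, 0x81]
t1 = [0xfa, 0xeb, 0x7b, 0x81, 0x78, 0xe0, 0x0b, 0x01]
t2 = [0x78, 0xfa, 0x0b, 0xeb, 0xfa, 0x7b, 0x7b, 0x81]
t3 = [0xfa, 0xfa, 0x7b, 0x81, 0xfa, 0xe0, 0x0b, 0x01]

RES = [ 0xfa  0xfa  0x7b  0x81  0xfa  0xe0  0x0b  0x01 ]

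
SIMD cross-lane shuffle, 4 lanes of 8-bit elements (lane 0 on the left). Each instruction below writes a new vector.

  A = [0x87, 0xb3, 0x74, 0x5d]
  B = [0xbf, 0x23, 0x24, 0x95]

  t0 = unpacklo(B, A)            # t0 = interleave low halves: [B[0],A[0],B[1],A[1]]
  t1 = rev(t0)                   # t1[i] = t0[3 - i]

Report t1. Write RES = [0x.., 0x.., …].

RES = [ 0xb3  0x23  0x87  0xbf ]

t0 = [0xbf, 0x87, 0x23, 0xb3]
t1 = [0xb3, 0x23, 0x87, 0xbf]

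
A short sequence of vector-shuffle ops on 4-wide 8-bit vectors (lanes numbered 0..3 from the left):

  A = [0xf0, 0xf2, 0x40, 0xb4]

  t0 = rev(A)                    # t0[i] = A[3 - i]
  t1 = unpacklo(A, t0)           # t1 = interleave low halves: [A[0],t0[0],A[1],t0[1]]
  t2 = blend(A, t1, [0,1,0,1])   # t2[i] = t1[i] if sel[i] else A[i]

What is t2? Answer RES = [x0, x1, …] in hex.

RES = [0xf0, 0xb4, 0x40, 0x40]

t0 = [0xb4, 0x40, 0xf2, 0xf0]
t1 = [0xf0, 0xb4, 0xf2, 0x40]
t2 = [0xf0, 0xb4, 0x40, 0x40]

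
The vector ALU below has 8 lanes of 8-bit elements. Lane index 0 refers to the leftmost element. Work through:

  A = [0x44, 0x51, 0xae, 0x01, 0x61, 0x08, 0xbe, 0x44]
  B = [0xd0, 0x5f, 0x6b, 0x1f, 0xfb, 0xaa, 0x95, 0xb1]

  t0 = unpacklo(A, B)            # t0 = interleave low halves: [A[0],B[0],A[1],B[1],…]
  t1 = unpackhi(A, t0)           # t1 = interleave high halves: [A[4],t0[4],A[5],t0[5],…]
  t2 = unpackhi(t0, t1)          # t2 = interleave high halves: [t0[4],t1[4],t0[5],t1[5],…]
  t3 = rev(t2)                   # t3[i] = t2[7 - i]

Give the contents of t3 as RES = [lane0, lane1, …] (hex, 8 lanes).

t0 = [0x44, 0xd0, 0x51, 0x5f, 0xae, 0x6b, 0x01, 0x1f]
t1 = [0x61, 0xae, 0x08, 0x6b, 0xbe, 0x01, 0x44, 0x1f]
t2 = [0xae, 0xbe, 0x6b, 0x01, 0x01, 0x44, 0x1f, 0x1f]
t3 = [0x1f, 0x1f, 0x44, 0x01, 0x01, 0x6b, 0xbe, 0xae]

RES = [0x1f, 0x1f, 0x44, 0x01, 0x01, 0x6b, 0xbe, 0xae]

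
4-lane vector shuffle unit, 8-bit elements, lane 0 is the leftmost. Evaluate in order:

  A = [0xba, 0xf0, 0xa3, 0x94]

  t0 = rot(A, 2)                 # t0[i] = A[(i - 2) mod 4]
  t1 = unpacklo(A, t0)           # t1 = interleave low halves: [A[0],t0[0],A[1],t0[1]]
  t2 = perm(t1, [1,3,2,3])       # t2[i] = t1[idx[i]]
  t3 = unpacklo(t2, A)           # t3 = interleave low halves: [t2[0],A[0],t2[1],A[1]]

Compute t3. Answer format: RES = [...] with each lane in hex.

→ t0 |a3|94|ba|f0|
→ t1 |ba|a3|f0|94|
→ t2 |a3|94|f0|94|
→ t3 |a3|ba|94|f0|

RES = [ 0xa3  0xba  0x94  0xf0 ]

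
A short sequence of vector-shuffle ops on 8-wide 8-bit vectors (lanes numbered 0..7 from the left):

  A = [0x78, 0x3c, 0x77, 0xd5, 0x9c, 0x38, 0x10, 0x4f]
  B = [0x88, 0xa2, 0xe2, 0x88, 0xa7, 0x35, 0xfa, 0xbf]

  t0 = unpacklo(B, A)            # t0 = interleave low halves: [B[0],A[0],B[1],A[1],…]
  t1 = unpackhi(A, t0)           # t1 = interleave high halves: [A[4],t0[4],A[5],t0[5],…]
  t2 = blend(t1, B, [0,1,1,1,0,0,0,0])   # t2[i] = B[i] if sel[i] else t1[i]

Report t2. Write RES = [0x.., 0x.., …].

RES = [0x9c, 0xa2, 0xe2, 0x88, 0x10, 0x88, 0x4f, 0xd5]

→ t0 |88|78|a2|3c|e2|77|88|d5|
→ t1 |9c|e2|38|77|10|88|4f|d5|
→ t2 |9c|a2|e2|88|10|88|4f|d5|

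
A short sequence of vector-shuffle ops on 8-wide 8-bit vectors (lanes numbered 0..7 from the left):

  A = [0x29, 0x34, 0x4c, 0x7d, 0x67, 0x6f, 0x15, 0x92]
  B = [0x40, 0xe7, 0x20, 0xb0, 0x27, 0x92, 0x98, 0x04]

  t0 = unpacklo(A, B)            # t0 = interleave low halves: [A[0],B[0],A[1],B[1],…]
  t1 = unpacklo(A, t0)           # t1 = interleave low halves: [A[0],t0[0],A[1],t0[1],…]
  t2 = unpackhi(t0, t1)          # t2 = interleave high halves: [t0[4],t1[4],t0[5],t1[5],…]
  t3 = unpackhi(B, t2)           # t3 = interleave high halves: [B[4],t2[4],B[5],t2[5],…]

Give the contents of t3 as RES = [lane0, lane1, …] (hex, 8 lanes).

  t0: 29 40 34 e7 4c 20 7d b0
  t1: 29 29 34 40 4c 34 7d e7
  t2: 4c 4c 20 34 7d 7d b0 e7
  t3: 27 7d 92 7d 98 b0 04 e7

RES = [ 0x27  0x7d  0x92  0x7d  0x98  0xb0  0x04  0xe7 ]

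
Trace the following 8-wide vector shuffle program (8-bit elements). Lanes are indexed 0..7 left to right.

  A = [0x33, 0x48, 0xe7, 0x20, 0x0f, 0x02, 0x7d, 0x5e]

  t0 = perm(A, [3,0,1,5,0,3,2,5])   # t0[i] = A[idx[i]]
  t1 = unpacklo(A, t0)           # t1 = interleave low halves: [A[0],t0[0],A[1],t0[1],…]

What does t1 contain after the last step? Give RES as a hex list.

→ t0 |20|33|48|02|33|20|e7|02|
→ t1 |33|20|48|33|e7|48|20|02|

RES = [0x33, 0x20, 0x48, 0x33, 0xe7, 0x48, 0x20, 0x02]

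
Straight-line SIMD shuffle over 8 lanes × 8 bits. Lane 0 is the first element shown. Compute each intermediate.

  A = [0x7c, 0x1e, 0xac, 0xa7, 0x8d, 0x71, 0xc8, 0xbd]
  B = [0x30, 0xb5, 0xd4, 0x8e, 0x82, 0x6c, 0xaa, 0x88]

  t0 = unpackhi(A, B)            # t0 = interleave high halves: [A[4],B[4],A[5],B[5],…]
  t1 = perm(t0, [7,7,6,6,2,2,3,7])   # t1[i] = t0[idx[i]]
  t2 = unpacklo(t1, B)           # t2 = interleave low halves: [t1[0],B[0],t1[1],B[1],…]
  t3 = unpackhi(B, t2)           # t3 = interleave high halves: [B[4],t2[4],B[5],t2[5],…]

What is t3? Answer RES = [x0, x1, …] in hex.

RES = [0x82, 0xbd, 0x6c, 0xd4, 0xaa, 0xbd, 0x88, 0x8e]

t0 = [0x8d, 0x82, 0x71, 0x6c, 0xc8, 0xaa, 0xbd, 0x88]
t1 = [0x88, 0x88, 0xbd, 0xbd, 0x71, 0x71, 0x6c, 0x88]
t2 = [0x88, 0x30, 0x88, 0xb5, 0xbd, 0xd4, 0xbd, 0x8e]
t3 = [0x82, 0xbd, 0x6c, 0xd4, 0xaa, 0xbd, 0x88, 0x8e]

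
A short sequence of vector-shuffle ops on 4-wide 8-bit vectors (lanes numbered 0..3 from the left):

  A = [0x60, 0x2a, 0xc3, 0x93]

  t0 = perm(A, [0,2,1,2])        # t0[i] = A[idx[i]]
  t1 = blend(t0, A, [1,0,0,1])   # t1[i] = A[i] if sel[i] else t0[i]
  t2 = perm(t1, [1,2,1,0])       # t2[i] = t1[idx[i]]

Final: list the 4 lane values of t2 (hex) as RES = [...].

RES = [0xc3, 0x2a, 0xc3, 0x60]

→ t0 |60|c3|2a|c3|
→ t1 |60|c3|2a|93|
→ t2 |c3|2a|c3|60|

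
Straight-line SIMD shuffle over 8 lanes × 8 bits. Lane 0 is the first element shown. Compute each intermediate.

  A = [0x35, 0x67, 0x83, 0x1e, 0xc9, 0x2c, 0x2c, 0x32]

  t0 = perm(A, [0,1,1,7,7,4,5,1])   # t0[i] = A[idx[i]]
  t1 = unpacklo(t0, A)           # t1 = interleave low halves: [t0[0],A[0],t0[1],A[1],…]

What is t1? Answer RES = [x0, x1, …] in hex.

RES = [ 0x35  0x35  0x67  0x67  0x67  0x83  0x32  0x1e ]

  t0: 35 67 67 32 32 c9 2c 67
  t1: 35 35 67 67 67 83 32 1e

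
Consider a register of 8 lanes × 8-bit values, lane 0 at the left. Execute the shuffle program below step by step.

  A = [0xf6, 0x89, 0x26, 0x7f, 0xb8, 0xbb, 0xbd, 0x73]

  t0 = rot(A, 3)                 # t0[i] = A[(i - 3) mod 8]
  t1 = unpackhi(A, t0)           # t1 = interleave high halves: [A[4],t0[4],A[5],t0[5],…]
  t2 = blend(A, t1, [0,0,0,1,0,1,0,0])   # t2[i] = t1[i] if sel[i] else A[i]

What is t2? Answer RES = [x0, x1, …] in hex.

RES = [ 0xf6  0x89  0x26  0x26  0xb8  0x7f  0xbd  0x73 ]

→ t0 |bb|bd|73|f6|89|26|7f|b8|
→ t1 |b8|89|bb|26|bd|7f|73|b8|
→ t2 |f6|89|26|26|b8|7f|bd|73|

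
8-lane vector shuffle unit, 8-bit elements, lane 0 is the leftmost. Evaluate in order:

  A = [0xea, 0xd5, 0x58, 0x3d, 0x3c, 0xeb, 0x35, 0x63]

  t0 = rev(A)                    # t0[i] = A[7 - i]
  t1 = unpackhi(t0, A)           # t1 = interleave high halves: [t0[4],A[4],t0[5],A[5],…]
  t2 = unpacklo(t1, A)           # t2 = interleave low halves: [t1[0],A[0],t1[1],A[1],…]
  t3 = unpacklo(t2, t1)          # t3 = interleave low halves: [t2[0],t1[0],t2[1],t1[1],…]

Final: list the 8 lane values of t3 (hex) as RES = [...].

RES = [ 0x3d  0x3d  0xea  0x3c  0x3c  0x58  0xd5  0xeb ]

→ t0 |63|35|eb|3c|3d|58|d5|ea|
→ t1 |3d|3c|58|eb|d5|35|ea|63|
→ t2 |3d|ea|3c|d5|58|58|eb|3d|
→ t3 |3d|3d|ea|3c|3c|58|d5|eb|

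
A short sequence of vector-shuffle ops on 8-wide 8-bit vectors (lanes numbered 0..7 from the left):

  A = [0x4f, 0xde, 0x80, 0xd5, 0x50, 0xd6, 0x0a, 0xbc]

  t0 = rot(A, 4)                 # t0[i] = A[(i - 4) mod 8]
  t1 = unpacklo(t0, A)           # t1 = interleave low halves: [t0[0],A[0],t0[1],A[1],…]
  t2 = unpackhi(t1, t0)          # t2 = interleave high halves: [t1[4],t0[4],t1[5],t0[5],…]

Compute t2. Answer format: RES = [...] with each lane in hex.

RES = [ 0x0a  0x4f  0x80  0xde  0xbc  0x80  0xd5  0xd5 ]

t0 = [0x50, 0xd6, 0x0a, 0xbc, 0x4f, 0xde, 0x80, 0xd5]
t1 = [0x50, 0x4f, 0xd6, 0xde, 0x0a, 0x80, 0xbc, 0xd5]
t2 = [0x0a, 0x4f, 0x80, 0xde, 0xbc, 0x80, 0xd5, 0xd5]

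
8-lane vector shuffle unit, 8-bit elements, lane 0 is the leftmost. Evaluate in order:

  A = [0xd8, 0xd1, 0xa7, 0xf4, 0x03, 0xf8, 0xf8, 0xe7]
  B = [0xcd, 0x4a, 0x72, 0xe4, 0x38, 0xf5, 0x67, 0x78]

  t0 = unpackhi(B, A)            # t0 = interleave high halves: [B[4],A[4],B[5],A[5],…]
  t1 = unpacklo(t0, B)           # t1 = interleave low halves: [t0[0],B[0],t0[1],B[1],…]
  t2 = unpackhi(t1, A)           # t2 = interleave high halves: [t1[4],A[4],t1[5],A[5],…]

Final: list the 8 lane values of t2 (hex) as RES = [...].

RES = [0xf5, 0x03, 0x72, 0xf8, 0xf8, 0xf8, 0xe4, 0xe7]

t0 = [0x38, 0x03, 0xf5, 0xf8, 0x67, 0xf8, 0x78, 0xe7]
t1 = [0x38, 0xcd, 0x03, 0x4a, 0xf5, 0x72, 0xf8, 0xe4]
t2 = [0xf5, 0x03, 0x72, 0xf8, 0xf8, 0xf8, 0xe4, 0xe7]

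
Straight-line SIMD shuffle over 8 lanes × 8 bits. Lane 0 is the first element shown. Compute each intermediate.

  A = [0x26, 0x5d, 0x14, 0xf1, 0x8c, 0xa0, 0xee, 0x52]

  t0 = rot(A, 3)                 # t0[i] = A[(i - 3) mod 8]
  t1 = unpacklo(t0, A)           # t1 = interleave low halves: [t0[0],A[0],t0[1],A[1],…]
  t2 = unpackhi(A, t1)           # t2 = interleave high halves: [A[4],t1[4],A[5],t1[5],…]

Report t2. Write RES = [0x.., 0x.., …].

t0 = [0xa0, 0xee, 0x52, 0x26, 0x5d, 0x14, 0xf1, 0x8c]
t1 = [0xa0, 0x26, 0xee, 0x5d, 0x52, 0x14, 0x26, 0xf1]
t2 = [0x8c, 0x52, 0xa0, 0x14, 0xee, 0x26, 0x52, 0xf1]

RES = [ 0x8c  0x52  0xa0  0x14  0xee  0x26  0x52  0xf1 ]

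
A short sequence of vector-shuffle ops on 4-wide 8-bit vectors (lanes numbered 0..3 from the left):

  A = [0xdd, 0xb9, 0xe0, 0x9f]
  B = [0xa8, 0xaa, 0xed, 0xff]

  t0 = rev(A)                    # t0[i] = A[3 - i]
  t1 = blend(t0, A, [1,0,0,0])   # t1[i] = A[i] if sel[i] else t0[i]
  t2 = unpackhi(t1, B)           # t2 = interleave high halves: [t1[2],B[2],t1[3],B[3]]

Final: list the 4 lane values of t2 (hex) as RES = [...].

  t0: 9f e0 b9 dd
  t1: dd e0 b9 dd
  t2: b9 ed dd ff

RES = [0xb9, 0xed, 0xdd, 0xff]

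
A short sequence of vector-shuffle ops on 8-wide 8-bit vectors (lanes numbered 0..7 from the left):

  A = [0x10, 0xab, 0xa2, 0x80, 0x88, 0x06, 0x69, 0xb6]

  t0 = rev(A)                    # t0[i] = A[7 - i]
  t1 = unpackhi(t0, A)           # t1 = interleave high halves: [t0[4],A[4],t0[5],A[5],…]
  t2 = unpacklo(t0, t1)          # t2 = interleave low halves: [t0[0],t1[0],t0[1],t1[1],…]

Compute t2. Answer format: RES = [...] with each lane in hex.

t0 = [0xb6, 0x69, 0x06, 0x88, 0x80, 0xa2, 0xab, 0x10]
t1 = [0x80, 0x88, 0xa2, 0x06, 0xab, 0x69, 0x10, 0xb6]
t2 = [0xb6, 0x80, 0x69, 0x88, 0x06, 0xa2, 0x88, 0x06]

RES = [0xb6, 0x80, 0x69, 0x88, 0x06, 0xa2, 0x88, 0x06]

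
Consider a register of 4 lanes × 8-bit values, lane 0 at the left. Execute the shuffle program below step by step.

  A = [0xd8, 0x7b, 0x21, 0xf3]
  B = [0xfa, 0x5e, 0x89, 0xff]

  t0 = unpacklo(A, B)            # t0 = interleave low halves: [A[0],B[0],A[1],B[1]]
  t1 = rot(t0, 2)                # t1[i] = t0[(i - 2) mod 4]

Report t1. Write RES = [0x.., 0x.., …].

  t0: d8 fa 7b 5e
  t1: 7b 5e d8 fa

RES = [0x7b, 0x5e, 0xd8, 0xfa]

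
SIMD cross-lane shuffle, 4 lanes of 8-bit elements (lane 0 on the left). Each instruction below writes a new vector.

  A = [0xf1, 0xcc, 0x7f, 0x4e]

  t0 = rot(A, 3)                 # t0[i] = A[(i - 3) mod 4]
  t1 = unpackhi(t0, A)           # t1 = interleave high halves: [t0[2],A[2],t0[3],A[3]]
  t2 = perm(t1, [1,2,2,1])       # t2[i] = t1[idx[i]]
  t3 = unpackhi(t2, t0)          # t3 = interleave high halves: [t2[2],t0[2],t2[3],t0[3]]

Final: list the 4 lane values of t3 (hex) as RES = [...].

RES = [0xf1, 0x4e, 0x7f, 0xf1]

  t0: cc 7f 4e f1
  t1: 4e 7f f1 4e
  t2: 7f f1 f1 7f
  t3: f1 4e 7f f1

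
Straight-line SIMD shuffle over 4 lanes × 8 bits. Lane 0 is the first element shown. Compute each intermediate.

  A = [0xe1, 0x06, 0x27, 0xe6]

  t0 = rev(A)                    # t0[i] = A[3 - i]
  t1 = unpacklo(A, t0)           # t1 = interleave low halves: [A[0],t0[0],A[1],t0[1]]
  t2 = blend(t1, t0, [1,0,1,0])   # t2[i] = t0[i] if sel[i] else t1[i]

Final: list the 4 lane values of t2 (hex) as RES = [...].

t0 = [0xe6, 0x27, 0x06, 0xe1]
t1 = [0xe1, 0xe6, 0x06, 0x27]
t2 = [0xe6, 0xe6, 0x06, 0x27]

RES = [ 0xe6  0xe6  0x06  0x27 ]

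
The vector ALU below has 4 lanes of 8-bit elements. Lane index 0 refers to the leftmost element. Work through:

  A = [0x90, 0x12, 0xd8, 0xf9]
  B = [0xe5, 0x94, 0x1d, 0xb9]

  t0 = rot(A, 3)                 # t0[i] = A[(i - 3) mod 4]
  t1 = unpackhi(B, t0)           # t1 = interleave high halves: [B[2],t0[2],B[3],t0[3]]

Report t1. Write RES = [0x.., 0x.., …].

  t0: 12 d8 f9 90
  t1: 1d f9 b9 90

RES = [0x1d, 0xf9, 0xb9, 0x90]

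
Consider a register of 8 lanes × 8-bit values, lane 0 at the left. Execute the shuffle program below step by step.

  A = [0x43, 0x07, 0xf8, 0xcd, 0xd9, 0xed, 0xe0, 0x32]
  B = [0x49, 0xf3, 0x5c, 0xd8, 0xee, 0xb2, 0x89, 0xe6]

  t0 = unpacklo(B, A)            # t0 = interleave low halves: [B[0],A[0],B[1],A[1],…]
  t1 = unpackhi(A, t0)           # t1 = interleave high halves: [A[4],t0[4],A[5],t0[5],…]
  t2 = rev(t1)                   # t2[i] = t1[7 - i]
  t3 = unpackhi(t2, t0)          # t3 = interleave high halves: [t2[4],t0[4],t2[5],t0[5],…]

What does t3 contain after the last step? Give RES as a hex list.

  t0: 49 43 f3 07 5c f8 d8 cd
  t1: d9 5c ed f8 e0 d8 32 cd
  t2: cd 32 d8 e0 f8 ed 5c d9
  t3: f8 5c ed f8 5c d8 d9 cd

RES = [ 0xf8  0x5c  0xed  0xf8  0x5c  0xd8  0xd9  0xcd ]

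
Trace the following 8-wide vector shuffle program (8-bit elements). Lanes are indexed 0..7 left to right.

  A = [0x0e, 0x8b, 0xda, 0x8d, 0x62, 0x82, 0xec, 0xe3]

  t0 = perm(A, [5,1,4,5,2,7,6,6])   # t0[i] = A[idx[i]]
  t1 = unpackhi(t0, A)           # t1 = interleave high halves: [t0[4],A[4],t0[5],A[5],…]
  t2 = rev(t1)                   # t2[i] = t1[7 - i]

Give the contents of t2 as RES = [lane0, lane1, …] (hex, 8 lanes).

t0 = [0x82, 0x8b, 0x62, 0x82, 0xda, 0xe3, 0xec, 0xec]
t1 = [0xda, 0x62, 0xe3, 0x82, 0xec, 0xec, 0xec, 0xe3]
t2 = [0xe3, 0xec, 0xec, 0xec, 0x82, 0xe3, 0x62, 0xda]

RES = [0xe3, 0xec, 0xec, 0xec, 0x82, 0xe3, 0x62, 0xda]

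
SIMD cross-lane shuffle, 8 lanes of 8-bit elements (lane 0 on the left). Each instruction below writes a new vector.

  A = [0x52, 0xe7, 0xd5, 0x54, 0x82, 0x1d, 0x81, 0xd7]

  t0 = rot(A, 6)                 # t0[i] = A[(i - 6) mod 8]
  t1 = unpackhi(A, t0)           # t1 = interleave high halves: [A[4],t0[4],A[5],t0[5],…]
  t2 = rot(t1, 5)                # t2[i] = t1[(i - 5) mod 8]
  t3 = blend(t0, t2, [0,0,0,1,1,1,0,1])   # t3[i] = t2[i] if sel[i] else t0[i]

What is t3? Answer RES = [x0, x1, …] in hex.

RES = [0xd5, 0x54, 0x82, 0xd7, 0xe7, 0x82, 0x52, 0x1d]

→ t0 |d5|54|82|1d|81|d7|52|e7|
→ t1 |82|81|1d|d7|81|52|d7|e7|
→ t2 |d7|81|52|d7|e7|82|81|1d|
→ t3 |d5|54|82|d7|e7|82|52|1d|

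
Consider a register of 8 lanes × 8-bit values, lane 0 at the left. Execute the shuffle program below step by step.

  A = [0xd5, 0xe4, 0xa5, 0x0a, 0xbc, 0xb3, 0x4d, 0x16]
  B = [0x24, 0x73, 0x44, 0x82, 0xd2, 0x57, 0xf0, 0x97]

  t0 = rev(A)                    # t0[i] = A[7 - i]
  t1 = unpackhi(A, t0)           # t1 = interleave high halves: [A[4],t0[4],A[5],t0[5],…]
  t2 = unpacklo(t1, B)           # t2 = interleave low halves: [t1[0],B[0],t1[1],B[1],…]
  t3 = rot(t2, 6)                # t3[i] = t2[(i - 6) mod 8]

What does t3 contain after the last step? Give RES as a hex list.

→ t0 |16|4d|b3|bc|0a|a5|e4|d5|
→ t1 |bc|0a|b3|a5|4d|e4|16|d5|
→ t2 |bc|24|0a|73|b3|44|a5|82|
→ t3 |0a|73|b3|44|a5|82|bc|24|

RES = [0x0a, 0x73, 0xb3, 0x44, 0xa5, 0x82, 0xbc, 0x24]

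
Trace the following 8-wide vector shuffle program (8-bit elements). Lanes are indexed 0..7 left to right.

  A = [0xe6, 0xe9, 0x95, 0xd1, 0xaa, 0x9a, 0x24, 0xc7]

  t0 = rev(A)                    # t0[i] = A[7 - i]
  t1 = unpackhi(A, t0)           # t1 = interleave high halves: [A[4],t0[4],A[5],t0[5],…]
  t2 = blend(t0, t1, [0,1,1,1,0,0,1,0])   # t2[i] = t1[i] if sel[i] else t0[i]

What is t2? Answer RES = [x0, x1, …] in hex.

RES = [0xc7, 0xd1, 0x9a, 0x95, 0xd1, 0x95, 0xc7, 0xe6]

→ t0 |c7|24|9a|aa|d1|95|e9|e6|
→ t1 |aa|d1|9a|95|24|e9|c7|e6|
→ t2 |c7|d1|9a|95|d1|95|c7|e6|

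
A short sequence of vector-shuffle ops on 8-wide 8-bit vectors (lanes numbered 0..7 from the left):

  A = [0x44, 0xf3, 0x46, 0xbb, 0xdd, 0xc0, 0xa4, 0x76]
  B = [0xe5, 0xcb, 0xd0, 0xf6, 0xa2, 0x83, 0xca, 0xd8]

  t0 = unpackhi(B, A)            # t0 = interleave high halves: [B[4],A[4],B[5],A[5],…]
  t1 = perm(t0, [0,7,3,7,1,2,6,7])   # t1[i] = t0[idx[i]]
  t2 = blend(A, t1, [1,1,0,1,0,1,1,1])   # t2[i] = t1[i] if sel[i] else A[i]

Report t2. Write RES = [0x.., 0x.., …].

→ t0 |a2|dd|83|c0|ca|a4|d8|76|
→ t1 |a2|76|c0|76|dd|83|d8|76|
→ t2 |a2|76|46|76|dd|83|d8|76|

RES = [0xa2, 0x76, 0x46, 0x76, 0xdd, 0x83, 0xd8, 0x76]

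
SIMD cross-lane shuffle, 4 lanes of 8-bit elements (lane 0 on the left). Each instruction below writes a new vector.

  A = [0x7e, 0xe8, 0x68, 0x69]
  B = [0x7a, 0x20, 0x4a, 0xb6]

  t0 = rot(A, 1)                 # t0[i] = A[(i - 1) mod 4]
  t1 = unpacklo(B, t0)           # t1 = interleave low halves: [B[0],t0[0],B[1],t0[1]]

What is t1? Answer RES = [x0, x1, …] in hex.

RES = [ 0x7a  0x69  0x20  0x7e ]

  t0: 69 7e e8 68
  t1: 7a 69 20 7e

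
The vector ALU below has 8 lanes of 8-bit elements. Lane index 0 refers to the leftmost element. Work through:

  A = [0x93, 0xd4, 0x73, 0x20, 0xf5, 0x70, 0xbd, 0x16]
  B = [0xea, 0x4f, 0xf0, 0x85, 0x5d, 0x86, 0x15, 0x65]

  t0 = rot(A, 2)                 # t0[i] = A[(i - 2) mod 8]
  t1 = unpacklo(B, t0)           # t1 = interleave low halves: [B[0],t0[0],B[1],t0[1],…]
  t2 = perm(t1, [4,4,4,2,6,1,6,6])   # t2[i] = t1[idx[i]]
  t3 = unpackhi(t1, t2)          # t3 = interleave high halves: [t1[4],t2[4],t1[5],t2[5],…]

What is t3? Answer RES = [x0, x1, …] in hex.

t0 = [0xbd, 0x16, 0x93, 0xd4, 0x73, 0x20, 0xf5, 0x70]
t1 = [0xea, 0xbd, 0x4f, 0x16, 0xf0, 0x93, 0x85, 0xd4]
t2 = [0xf0, 0xf0, 0xf0, 0x4f, 0x85, 0xbd, 0x85, 0x85]
t3 = [0xf0, 0x85, 0x93, 0xbd, 0x85, 0x85, 0xd4, 0x85]

RES = [0xf0, 0x85, 0x93, 0xbd, 0x85, 0x85, 0xd4, 0x85]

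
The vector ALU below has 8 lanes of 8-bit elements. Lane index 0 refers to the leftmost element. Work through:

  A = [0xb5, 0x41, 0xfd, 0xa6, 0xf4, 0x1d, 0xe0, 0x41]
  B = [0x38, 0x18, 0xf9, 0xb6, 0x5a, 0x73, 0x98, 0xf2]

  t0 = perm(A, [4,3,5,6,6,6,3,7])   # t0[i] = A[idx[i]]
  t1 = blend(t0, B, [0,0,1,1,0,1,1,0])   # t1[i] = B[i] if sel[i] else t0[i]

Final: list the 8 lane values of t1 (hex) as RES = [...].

RES = [0xf4, 0xa6, 0xf9, 0xb6, 0xe0, 0x73, 0x98, 0x41]

  t0: f4 a6 1d e0 e0 e0 a6 41
  t1: f4 a6 f9 b6 e0 73 98 41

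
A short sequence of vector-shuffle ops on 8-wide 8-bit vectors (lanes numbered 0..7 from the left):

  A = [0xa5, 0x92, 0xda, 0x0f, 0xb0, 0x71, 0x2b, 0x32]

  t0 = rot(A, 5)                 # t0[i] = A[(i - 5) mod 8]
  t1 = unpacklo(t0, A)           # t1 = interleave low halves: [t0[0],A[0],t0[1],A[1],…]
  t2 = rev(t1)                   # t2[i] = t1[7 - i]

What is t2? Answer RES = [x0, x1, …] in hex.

RES = [0x0f, 0x2b, 0xda, 0x71, 0x92, 0xb0, 0xa5, 0x0f]

→ t0 |0f|b0|71|2b|32|a5|92|da|
→ t1 |0f|a5|b0|92|71|da|2b|0f|
→ t2 |0f|2b|da|71|92|b0|a5|0f|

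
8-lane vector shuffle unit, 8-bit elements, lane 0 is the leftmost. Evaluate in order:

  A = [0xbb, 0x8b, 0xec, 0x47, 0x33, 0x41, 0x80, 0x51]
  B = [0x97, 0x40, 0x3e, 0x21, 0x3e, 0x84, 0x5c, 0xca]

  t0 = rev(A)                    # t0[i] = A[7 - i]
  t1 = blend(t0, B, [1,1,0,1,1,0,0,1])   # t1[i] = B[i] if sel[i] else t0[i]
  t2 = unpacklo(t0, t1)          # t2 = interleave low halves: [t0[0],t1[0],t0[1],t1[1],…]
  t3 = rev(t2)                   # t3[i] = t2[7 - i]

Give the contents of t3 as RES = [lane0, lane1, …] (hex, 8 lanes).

RES = [0x21, 0x33, 0x41, 0x41, 0x40, 0x80, 0x97, 0x51]

t0 = [0x51, 0x80, 0x41, 0x33, 0x47, 0xec, 0x8b, 0xbb]
t1 = [0x97, 0x40, 0x41, 0x21, 0x3e, 0xec, 0x8b, 0xca]
t2 = [0x51, 0x97, 0x80, 0x40, 0x41, 0x41, 0x33, 0x21]
t3 = [0x21, 0x33, 0x41, 0x41, 0x40, 0x80, 0x97, 0x51]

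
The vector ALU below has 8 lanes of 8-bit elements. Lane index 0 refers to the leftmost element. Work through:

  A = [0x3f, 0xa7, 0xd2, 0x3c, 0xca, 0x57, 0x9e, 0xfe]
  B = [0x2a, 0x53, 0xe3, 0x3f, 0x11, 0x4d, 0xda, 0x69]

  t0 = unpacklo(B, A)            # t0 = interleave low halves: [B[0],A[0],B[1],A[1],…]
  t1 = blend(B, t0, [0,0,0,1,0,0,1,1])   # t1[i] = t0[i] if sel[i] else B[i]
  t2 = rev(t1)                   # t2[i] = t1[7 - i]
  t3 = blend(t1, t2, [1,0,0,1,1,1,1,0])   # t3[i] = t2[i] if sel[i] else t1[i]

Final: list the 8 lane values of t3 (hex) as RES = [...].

→ t0 |2a|3f|53|a7|e3|d2|3f|3c|
→ t1 |2a|53|e3|a7|11|4d|3f|3c|
→ t2 |3c|3f|4d|11|a7|e3|53|2a|
→ t3 |3c|53|e3|11|a7|e3|53|3c|

RES = [0x3c, 0x53, 0xe3, 0x11, 0xa7, 0xe3, 0x53, 0x3c]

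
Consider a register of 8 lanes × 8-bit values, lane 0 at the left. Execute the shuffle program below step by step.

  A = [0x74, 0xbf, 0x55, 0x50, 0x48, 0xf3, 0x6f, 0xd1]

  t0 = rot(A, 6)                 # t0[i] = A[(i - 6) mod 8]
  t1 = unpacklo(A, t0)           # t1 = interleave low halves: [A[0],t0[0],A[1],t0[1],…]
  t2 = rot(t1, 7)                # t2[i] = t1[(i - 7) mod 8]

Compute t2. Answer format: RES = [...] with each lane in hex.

RES = [ 0x55  0xbf  0x50  0x55  0x48  0x50  0xf3  0x74 ]

  t0: 55 50 48 f3 6f d1 74 bf
  t1: 74 55 bf 50 55 48 50 f3
  t2: 55 bf 50 55 48 50 f3 74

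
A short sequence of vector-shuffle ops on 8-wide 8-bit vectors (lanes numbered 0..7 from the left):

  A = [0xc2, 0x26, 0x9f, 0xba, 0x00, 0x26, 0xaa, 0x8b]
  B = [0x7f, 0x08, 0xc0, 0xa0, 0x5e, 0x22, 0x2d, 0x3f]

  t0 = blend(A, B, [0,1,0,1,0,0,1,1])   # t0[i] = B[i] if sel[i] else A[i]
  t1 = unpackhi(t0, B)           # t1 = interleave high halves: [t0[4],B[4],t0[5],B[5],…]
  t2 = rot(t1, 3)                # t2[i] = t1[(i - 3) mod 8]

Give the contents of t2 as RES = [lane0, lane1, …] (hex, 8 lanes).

RES = [0x2d, 0x3f, 0x3f, 0x00, 0x5e, 0x26, 0x22, 0x2d]

→ t0 |c2|08|9f|a0|00|26|2d|3f|
→ t1 |00|5e|26|22|2d|2d|3f|3f|
→ t2 |2d|3f|3f|00|5e|26|22|2d|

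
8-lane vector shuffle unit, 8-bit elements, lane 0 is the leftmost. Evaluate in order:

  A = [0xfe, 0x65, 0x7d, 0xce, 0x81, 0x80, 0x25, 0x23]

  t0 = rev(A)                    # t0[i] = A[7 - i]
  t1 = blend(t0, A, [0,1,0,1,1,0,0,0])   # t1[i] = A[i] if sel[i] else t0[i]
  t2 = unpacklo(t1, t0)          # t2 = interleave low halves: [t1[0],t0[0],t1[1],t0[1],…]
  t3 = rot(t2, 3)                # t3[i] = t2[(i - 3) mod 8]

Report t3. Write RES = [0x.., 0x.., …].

RES = [0x80, 0xce, 0x81, 0x23, 0x23, 0x65, 0x25, 0x80]

t0 = [0x23, 0x25, 0x80, 0x81, 0xce, 0x7d, 0x65, 0xfe]
t1 = [0x23, 0x65, 0x80, 0xce, 0x81, 0x7d, 0x65, 0xfe]
t2 = [0x23, 0x23, 0x65, 0x25, 0x80, 0x80, 0xce, 0x81]
t3 = [0x80, 0xce, 0x81, 0x23, 0x23, 0x65, 0x25, 0x80]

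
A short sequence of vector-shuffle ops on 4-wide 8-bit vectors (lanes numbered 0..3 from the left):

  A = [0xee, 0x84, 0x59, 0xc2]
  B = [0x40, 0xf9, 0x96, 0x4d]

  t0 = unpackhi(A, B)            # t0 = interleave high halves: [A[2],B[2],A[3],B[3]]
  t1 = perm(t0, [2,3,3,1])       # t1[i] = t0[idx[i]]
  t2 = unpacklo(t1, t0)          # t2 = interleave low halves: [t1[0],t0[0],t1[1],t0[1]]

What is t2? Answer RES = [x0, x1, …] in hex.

RES = [0xc2, 0x59, 0x4d, 0x96]

t0 = [0x59, 0x96, 0xc2, 0x4d]
t1 = [0xc2, 0x4d, 0x4d, 0x96]
t2 = [0xc2, 0x59, 0x4d, 0x96]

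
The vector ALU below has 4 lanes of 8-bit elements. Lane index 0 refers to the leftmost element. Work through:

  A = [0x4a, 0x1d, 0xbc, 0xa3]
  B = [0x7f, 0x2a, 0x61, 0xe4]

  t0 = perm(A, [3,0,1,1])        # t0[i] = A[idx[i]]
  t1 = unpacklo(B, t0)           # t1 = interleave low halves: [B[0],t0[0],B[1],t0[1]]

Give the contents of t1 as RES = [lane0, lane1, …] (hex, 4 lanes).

  t0: a3 4a 1d 1d
  t1: 7f a3 2a 4a

RES = [0x7f, 0xa3, 0x2a, 0x4a]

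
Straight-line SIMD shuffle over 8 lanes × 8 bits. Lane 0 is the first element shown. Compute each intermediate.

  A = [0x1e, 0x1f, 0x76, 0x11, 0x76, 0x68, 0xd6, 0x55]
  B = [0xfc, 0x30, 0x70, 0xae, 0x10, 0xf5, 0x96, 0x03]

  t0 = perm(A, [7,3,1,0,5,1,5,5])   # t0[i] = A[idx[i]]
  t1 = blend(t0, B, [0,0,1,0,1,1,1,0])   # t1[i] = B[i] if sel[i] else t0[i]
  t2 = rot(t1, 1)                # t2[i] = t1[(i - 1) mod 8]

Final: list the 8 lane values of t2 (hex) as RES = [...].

RES = [0x68, 0x55, 0x11, 0x70, 0x1e, 0x10, 0xf5, 0x96]

t0 = [0x55, 0x11, 0x1f, 0x1e, 0x68, 0x1f, 0x68, 0x68]
t1 = [0x55, 0x11, 0x70, 0x1e, 0x10, 0xf5, 0x96, 0x68]
t2 = [0x68, 0x55, 0x11, 0x70, 0x1e, 0x10, 0xf5, 0x96]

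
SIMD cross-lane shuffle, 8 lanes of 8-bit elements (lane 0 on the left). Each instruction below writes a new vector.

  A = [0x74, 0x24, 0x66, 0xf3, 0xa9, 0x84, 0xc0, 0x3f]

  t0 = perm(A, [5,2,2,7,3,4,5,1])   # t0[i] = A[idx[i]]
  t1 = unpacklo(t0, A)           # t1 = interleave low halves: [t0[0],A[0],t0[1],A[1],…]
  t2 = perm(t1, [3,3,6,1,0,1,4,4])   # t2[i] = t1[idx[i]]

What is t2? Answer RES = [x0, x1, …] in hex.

RES = [ 0x24  0x24  0x3f  0x74  0x84  0x74  0x66  0x66 ]

  t0: 84 66 66 3f f3 a9 84 24
  t1: 84 74 66 24 66 66 3f f3
  t2: 24 24 3f 74 84 74 66 66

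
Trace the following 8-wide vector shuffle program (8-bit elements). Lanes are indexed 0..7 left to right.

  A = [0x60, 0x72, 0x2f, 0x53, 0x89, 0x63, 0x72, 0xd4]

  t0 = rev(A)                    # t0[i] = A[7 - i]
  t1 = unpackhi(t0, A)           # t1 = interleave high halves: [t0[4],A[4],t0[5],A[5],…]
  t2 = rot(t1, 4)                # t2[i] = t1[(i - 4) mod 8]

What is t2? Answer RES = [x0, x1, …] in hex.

RES = [ 0x72  0x72  0x60  0xd4  0x53  0x89  0x2f  0x63 ]

→ t0 |d4|72|63|89|53|2f|72|60|
→ t1 |53|89|2f|63|72|72|60|d4|
→ t2 |72|72|60|d4|53|89|2f|63|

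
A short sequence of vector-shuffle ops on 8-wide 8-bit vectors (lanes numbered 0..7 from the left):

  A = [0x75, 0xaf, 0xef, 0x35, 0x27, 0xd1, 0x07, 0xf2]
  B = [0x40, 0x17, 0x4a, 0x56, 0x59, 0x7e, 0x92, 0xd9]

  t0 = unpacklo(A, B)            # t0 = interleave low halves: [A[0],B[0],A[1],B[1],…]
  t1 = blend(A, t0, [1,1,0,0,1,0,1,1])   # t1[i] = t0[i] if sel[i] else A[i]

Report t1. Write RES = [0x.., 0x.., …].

→ t0 |75|40|af|17|ef|4a|35|56|
→ t1 |75|40|ef|35|ef|d1|35|56|

RES = [0x75, 0x40, 0xef, 0x35, 0xef, 0xd1, 0x35, 0x56]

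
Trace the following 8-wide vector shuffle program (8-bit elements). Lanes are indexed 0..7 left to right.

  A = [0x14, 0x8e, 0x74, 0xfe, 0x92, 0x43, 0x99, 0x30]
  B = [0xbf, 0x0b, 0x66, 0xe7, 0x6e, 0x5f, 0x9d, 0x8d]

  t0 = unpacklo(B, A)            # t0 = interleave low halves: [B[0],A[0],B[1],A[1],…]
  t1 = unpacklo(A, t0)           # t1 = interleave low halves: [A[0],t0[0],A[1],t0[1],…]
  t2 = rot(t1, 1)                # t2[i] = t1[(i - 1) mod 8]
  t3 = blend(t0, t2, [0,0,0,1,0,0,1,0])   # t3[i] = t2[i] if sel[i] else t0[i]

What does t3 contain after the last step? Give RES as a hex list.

RES = [ 0xbf  0x14  0x0b  0x8e  0x66  0x74  0x0b  0xfe ]

  t0: bf 14 0b 8e 66 74 e7 fe
  t1: 14 bf 8e 14 74 0b fe 8e
  t2: 8e 14 bf 8e 14 74 0b fe
  t3: bf 14 0b 8e 66 74 0b fe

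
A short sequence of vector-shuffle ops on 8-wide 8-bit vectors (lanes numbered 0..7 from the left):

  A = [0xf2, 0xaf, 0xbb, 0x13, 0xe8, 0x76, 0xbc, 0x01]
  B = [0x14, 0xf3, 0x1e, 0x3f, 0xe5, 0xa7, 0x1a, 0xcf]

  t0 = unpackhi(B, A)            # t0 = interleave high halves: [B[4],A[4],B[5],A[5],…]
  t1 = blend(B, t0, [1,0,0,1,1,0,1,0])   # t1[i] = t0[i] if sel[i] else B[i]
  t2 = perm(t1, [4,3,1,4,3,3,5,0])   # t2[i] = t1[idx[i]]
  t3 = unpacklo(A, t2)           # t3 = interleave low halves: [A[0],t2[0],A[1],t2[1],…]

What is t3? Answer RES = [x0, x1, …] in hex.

t0 = [0xe5, 0xe8, 0xa7, 0x76, 0x1a, 0xbc, 0xcf, 0x01]
t1 = [0xe5, 0xf3, 0x1e, 0x76, 0x1a, 0xa7, 0xcf, 0xcf]
t2 = [0x1a, 0x76, 0xf3, 0x1a, 0x76, 0x76, 0xa7, 0xe5]
t3 = [0xf2, 0x1a, 0xaf, 0x76, 0xbb, 0xf3, 0x13, 0x1a]

RES = [ 0xf2  0x1a  0xaf  0x76  0xbb  0xf3  0x13  0x1a ]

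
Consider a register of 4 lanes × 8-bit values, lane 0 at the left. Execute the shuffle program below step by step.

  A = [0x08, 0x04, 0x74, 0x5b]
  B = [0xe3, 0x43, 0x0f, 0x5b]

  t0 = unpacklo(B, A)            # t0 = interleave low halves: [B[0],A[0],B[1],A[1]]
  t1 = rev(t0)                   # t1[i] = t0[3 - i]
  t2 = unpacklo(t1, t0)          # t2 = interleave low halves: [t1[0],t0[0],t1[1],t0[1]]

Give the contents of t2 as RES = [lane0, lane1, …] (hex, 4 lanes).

RES = [0x04, 0xe3, 0x43, 0x08]

t0 = [0xe3, 0x08, 0x43, 0x04]
t1 = [0x04, 0x43, 0x08, 0xe3]
t2 = [0x04, 0xe3, 0x43, 0x08]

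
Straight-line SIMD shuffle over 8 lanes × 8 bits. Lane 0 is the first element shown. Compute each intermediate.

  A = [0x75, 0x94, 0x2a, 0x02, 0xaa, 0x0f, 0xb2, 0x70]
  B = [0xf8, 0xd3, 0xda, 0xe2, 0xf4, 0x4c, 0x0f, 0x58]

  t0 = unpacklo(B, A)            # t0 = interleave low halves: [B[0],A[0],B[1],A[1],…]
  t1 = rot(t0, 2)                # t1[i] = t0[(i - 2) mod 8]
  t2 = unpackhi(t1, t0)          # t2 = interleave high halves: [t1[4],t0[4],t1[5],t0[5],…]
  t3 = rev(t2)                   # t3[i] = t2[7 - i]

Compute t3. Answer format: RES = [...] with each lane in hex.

RES = [ 0x02  0x2a  0xe2  0xda  0x2a  0x94  0xda  0xd3 ]

  t0: f8 75 d3 94 da 2a e2 02
  t1: e2 02 f8 75 d3 94 da 2a
  t2: d3 da 94 2a da e2 2a 02
  t3: 02 2a e2 da 2a 94 da d3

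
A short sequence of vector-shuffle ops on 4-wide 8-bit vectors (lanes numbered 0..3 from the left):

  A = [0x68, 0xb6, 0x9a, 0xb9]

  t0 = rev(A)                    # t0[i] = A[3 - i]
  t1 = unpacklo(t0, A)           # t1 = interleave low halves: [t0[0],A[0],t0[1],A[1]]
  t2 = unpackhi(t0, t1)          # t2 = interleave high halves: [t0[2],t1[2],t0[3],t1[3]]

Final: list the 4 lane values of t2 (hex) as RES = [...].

RES = [ 0xb6  0x9a  0x68  0xb6 ]

t0 = [0xb9, 0x9a, 0xb6, 0x68]
t1 = [0xb9, 0x68, 0x9a, 0xb6]
t2 = [0xb6, 0x9a, 0x68, 0xb6]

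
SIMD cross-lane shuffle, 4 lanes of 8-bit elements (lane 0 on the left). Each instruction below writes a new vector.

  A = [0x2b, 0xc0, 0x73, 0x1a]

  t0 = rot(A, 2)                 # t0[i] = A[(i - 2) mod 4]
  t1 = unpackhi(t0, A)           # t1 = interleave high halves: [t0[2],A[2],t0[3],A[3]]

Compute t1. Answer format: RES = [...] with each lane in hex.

RES = [ 0x2b  0x73  0xc0  0x1a ]

  t0: 73 1a 2b c0
  t1: 2b 73 c0 1a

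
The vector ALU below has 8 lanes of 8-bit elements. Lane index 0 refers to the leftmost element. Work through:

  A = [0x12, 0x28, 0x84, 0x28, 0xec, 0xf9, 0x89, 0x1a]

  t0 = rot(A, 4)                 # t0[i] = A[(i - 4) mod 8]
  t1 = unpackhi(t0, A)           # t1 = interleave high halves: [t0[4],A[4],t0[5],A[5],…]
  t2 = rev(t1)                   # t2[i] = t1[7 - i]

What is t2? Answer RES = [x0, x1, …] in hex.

RES = [0x1a, 0x28, 0x89, 0x84, 0xf9, 0x28, 0xec, 0x12]

→ t0 |ec|f9|89|1a|12|28|84|28|
→ t1 |12|ec|28|f9|84|89|28|1a|
→ t2 |1a|28|89|84|f9|28|ec|12|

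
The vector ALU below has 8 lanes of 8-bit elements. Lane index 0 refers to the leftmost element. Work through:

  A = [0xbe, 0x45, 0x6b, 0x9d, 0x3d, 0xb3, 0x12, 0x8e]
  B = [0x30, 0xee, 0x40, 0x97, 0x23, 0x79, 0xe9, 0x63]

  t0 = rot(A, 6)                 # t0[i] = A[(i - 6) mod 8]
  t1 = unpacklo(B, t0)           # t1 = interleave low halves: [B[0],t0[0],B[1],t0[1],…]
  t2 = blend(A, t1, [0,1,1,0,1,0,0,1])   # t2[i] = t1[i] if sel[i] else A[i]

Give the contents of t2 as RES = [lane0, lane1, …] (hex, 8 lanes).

t0 = [0x6b, 0x9d, 0x3d, 0xb3, 0x12, 0x8e, 0xbe, 0x45]
t1 = [0x30, 0x6b, 0xee, 0x9d, 0x40, 0x3d, 0x97, 0xb3]
t2 = [0xbe, 0x6b, 0xee, 0x9d, 0x40, 0xb3, 0x12, 0xb3]

RES = [0xbe, 0x6b, 0xee, 0x9d, 0x40, 0xb3, 0x12, 0xb3]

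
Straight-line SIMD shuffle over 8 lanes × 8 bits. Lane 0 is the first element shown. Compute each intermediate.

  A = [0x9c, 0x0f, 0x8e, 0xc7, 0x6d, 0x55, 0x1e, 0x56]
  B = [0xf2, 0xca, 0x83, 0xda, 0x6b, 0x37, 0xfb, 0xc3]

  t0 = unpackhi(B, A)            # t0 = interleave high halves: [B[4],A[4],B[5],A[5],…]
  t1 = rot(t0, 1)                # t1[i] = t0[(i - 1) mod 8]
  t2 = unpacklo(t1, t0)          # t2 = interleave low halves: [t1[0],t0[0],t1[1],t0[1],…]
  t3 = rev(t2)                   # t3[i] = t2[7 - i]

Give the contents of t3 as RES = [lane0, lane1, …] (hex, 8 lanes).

→ t0 |6b|6d|37|55|fb|1e|c3|56|
→ t1 |56|6b|6d|37|55|fb|1e|c3|
→ t2 |56|6b|6b|6d|6d|37|37|55|
→ t3 |55|37|37|6d|6d|6b|6b|56|

RES = [0x55, 0x37, 0x37, 0x6d, 0x6d, 0x6b, 0x6b, 0x56]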